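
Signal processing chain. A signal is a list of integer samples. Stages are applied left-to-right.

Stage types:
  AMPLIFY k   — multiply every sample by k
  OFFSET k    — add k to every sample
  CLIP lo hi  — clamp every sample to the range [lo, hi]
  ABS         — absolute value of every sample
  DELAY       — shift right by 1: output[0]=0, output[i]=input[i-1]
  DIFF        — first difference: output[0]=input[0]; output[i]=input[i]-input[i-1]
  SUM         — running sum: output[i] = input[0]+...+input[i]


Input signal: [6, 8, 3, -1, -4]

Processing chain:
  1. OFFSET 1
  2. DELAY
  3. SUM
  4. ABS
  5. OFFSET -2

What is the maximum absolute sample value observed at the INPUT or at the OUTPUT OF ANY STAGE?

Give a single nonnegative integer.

Answer: 20

Derivation:
Input: [6, 8, 3, -1, -4] (max |s|=8)
Stage 1 (OFFSET 1): 6+1=7, 8+1=9, 3+1=4, -1+1=0, -4+1=-3 -> [7, 9, 4, 0, -3] (max |s|=9)
Stage 2 (DELAY): [0, 7, 9, 4, 0] = [0, 7, 9, 4, 0] -> [0, 7, 9, 4, 0] (max |s|=9)
Stage 3 (SUM): sum[0..0]=0, sum[0..1]=7, sum[0..2]=16, sum[0..3]=20, sum[0..4]=20 -> [0, 7, 16, 20, 20] (max |s|=20)
Stage 4 (ABS): |0|=0, |7|=7, |16|=16, |20|=20, |20|=20 -> [0, 7, 16, 20, 20] (max |s|=20)
Stage 5 (OFFSET -2): 0+-2=-2, 7+-2=5, 16+-2=14, 20+-2=18, 20+-2=18 -> [-2, 5, 14, 18, 18] (max |s|=18)
Overall max amplitude: 20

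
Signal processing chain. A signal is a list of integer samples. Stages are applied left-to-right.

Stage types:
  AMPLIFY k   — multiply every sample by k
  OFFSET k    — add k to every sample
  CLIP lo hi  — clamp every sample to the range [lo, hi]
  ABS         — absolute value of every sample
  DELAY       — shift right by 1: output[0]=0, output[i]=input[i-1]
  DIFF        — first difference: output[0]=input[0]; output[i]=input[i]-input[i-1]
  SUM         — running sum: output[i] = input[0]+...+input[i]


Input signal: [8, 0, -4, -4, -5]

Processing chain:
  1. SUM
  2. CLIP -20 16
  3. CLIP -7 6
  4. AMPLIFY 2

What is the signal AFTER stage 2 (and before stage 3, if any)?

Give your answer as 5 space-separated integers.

Input: [8, 0, -4, -4, -5]
Stage 1 (SUM): sum[0..0]=8, sum[0..1]=8, sum[0..2]=4, sum[0..3]=0, sum[0..4]=-5 -> [8, 8, 4, 0, -5]
Stage 2 (CLIP -20 16): clip(8,-20,16)=8, clip(8,-20,16)=8, clip(4,-20,16)=4, clip(0,-20,16)=0, clip(-5,-20,16)=-5 -> [8, 8, 4, 0, -5]

Answer: 8 8 4 0 -5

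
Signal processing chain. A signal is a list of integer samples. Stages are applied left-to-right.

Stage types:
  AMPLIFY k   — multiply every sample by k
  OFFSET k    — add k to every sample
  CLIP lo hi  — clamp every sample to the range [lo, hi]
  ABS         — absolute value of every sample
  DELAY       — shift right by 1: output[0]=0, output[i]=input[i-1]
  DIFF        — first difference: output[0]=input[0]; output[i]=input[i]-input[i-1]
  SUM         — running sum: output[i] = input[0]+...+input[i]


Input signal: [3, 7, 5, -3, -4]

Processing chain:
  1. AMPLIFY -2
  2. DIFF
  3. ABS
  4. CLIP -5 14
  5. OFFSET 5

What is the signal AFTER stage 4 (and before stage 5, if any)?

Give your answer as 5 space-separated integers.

Input: [3, 7, 5, -3, -4]
Stage 1 (AMPLIFY -2): 3*-2=-6, 7*-2=-14, 5*-2=-10, -3*-2=6, -4*-2=8 -> [-6, -14, -10, 6, 8]
Stage 2 (DIFF): s[0]=-6, -14--6=-8, -10--14=4, 6--10=16, 8-6=2 -> [-6, -8, 4, 16, 2]
Stage 3 (ABS): |-6|=6, |-8|=8, |4|=4, |16|=16, |2|=2 -> [6, 8, 4, 16, 2]
Stage 4 (CLIP -5 14): clip(6,-5,14)=6, clip(8,-5,14)=8, clip(4,-5,14)=4, clip(16,-5,14)=14, clip(2,-5,14)=2 -> [6, 8, 4, 14, 2]

Answer: 6 8 4 14 2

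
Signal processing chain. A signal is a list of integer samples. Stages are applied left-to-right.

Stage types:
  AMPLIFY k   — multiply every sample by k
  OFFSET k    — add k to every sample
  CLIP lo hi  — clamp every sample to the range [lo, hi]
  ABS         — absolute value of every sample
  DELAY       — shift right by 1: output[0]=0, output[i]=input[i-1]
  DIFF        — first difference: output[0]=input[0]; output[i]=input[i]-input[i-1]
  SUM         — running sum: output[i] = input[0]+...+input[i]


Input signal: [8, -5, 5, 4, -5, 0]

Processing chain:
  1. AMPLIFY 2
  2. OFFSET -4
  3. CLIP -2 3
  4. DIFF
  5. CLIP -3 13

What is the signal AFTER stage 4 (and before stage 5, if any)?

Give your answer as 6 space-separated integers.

Answer: 3 -5 5 0 -5 0

Derivation:
Input: [8, -5, 5, 4, -5, 0]
Stage 1 (AMPLIFY 2): 8*2=16, -5*2=-10, 5*2=10, 4*2=8, -5*2=-10, 0*2=0 -> [16, -10, 10, 8, -10, 0]
Stage 2 (OFFSET -4): 16+-4=12, -10+-4=-14, 10+-4=6, 8+-4=4, -10+-4=-14, 0+-4=-4 -> [12, -14, 6, 4, -14, -4]
Stage 3 (CLIP -2 3): clip(12,-2,3)=3, clip(-14,-2,3)=-2, clip(6,-2,3)=3, clip(4,-2,3)=3, clip(-14,-2,3)=-2, clip(-4,-2,3)=-2 -> [3, -2, 3, 3, -2, -2]
Stage 4 (DIFF): s[0]=3, -2-3=-5, 3--2=5, 3-3=0, -2-3=-5, -2--2=0 -> [3, -5, 5, 0, -5, 0]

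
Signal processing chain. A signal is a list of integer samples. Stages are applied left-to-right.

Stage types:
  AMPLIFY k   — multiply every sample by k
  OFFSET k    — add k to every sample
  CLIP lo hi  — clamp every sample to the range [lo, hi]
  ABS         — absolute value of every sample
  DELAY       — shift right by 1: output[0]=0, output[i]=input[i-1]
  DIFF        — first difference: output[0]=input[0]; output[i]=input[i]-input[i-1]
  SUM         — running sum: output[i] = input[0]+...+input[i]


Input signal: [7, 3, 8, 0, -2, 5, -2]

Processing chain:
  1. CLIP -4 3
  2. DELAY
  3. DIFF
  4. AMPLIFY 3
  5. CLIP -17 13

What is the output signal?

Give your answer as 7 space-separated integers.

Answer: 0 9 0 0 -9 -6 13

Derivation:
Input: [7, 3, 8, 0, -2, 5, -2]
Stage 1 (CLIP -4 3): clip(7,-4,3)=3, clip(3,-4,3)=3, clip(8,-4,3)=3, clip(0,-4,3)=0, clip(-2,-4,3)=-2, clip(5,-4,3)=3, clip(-2,-4,3)=-2 -> [3, 3, 3, 0, -2, 3, -2]
Stage 2 (DELAY): [0, 3, 3, 3, 0, -2, 3] = [0, 3, 3, 3, 0, -2, 3] -> [0, 3, 3, 3, 0, -2, 3]
Stage 3 (DIFF): s[0]=0, 3-0=3, 3-3=0, 3-3=0, 0-3=-3, -2-0=-2, 3--2=5 -> [0, 3, 0, 0, -3, -2, 5]
Stage 4 (AMPLIFY 3): 0*3=0, 3*3=9, 0*3=0, 0*3=0, -3*3=-9, -2*3=-6, 5*3=15 -> [0, 9, 0, 0, -9, -6, 15]
Stage 5 (CLIP -17 13): clip(0,-17,13)=0, clip(9,-17,13)=9, clip(0,-17,13)=0, clip(0,-17,13)=0, clip(-9,-17,13)=-9, clip(-6,-17,13)=-6, clip(15,-17,13)=13 -> [0, 9, 0, 0, -9, -6, 13]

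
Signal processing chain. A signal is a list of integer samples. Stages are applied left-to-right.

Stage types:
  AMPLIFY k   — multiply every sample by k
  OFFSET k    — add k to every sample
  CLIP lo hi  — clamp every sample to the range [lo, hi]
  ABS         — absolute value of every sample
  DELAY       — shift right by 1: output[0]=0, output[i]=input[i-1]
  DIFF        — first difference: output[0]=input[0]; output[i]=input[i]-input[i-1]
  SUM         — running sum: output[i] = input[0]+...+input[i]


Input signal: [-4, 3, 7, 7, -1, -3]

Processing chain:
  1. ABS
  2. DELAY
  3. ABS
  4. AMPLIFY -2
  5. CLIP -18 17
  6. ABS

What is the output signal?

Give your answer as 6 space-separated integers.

Input: [-4, 3, 7, 7, -1, -3]
Stage 1 (ABS): |-4|=4, |3|=3, |7|=7, |7|=7, |-1|=1, |-3|=3 -> [4, 3, 7, 7, 1, 3]
Stage 2 (DELAY): [0, 4, 3, 7, 7, 1] = [0, 4, 3, 7, 7, 1] -> [0, 4, 3, 7, 7, 1]
Stage 3 (ABS): |0|=0, |4|=4, |3|=3, |7|=7, |7|=7, |1|=1 -> [0, 4, 3, 7, 7, 1]
Stage 4 (AMPLIFY -2): 0*-2=0, 4*-2=-8, 3*-2=-6, 7*-2=-14, 7*-2=-14, 1*-2=-2 -> [0, -8, -6, -14, -14, -2]
Stage 5 (CLIP -18 17): clip(0,-18,17)=0, clip(-8,-18,17)=-8, clip(-6,-18,17)=-6, clip(-14,-18,17)=-14, clip(-14,-18,17)=-14, clip(-2,-18,17)=-2 -> [0, -8, -6, -14, -14, -2]
Stage 6 (ABS): |0|=0, |-8|=8, |-6|=6, |-14|=14, |-14|=14, |-2|=2 -> [0, 8, 6, 14, 14, 2]

Answer: 0 8 6 14 14 2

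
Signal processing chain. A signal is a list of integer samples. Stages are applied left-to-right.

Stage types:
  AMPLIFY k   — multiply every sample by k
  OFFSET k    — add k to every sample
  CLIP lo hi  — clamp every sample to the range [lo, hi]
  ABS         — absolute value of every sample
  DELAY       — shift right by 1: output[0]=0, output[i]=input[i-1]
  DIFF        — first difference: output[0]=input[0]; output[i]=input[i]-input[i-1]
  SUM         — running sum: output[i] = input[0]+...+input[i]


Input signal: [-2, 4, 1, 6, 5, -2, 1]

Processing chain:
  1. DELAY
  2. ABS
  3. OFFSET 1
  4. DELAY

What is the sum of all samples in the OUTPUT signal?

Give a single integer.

Input: [-2, 4, 1, 6, 5, -2, 1]
Stage 1 (DELAY): [0, -2, 4, 1, 6, 5, -2] = [0, -2, 4, 1, 6, 5, -2] -> [0, -2, 4, 1, 6, 5, -2]
Stage 2 (ABS): |0|=0, |-2|=2, |4|=4, |1|=1, |6|=6, |5|=5, |-2|=2 -> [0, 2, 4, 1, 6, 5, 2]
Stage 3 (OFFSET 1): 0+1=1, 2+1=3, 4+1=5, 1+1=2, 6+1=7, 5+1=6, 2+1=3 -> [1, 3, 5, 2, 7, 6, 3]
Stage 4 (DELAY): [0, 1, 3, 5, 2, 7, 6] = [0, 1, 3, 5, 2, 7, 6] -> [0, 1, 3, 5, 2, 7, 6]
Output sum: 24

Answer: 24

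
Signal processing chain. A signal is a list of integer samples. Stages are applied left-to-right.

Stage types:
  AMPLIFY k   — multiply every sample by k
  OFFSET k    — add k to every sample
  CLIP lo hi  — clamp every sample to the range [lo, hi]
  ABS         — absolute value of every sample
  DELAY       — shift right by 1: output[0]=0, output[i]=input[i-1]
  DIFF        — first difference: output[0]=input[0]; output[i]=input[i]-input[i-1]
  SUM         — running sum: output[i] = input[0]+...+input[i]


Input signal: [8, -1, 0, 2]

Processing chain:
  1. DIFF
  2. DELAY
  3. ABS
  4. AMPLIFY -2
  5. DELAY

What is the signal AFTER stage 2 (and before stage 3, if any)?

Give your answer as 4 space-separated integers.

Input: [8, -1, 0, 2]
Stage 1 (DIFF): s[0]=8, -1-8=-9, 0--1=1, 2-0=2 -> [8, -9, 1, 2]
Stage 2 (DELAY): [0, 8, -9, 1] = [0, 8, -9, 1] -> [0, 8, -9, 1]

Answer: 0 8 -9 1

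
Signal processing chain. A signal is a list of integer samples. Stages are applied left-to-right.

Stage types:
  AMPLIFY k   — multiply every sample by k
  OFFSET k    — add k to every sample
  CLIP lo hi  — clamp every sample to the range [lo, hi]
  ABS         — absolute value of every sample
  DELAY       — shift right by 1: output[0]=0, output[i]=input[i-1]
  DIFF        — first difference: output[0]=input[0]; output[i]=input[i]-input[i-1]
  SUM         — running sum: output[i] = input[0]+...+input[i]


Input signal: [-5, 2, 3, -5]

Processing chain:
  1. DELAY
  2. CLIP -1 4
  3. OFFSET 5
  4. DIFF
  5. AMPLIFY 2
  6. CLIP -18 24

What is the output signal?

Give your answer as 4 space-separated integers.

Answer: 10 -2 6 2

Derivation:
Input: [-5, 2, 3, -5]
Stage 1 (DELAY): [0, -5, 2, 3] = [0, -5, 2, 3] -> [0, -5, 2, 3]
Stage 2 (CLIP -1 4): clip(0,-1,4)=0, clip(-5,-1,4)=-1, clip(2,-1,4)=2, clip(3,-1,4)=3 -> [0, -1, 2, 3]
Stage 3 (OFFSET 5): 0+5=5, -1+5=4, 2+5=7, 3+5=8 -> [5, 4, 7, 8]
Stage 4 (DIFF): s[0]=5, 4-5=-1, 7-4=3, 8-7=1 -> [5, -1, 3, 1]
Stage 5 (AMPLIFY 2): 5*2=10, -1*2=-2, 3*2=6, 1*2=2 -> [10, -2, 6, 2]
Stage 6 (CLIP -18 24): clip(10,-18,24)=10, clip(-2,-18,24)=-2, clip(6,-18,24)=6, clip(2,-18,24)=2 -> [10, -2, 6, 2]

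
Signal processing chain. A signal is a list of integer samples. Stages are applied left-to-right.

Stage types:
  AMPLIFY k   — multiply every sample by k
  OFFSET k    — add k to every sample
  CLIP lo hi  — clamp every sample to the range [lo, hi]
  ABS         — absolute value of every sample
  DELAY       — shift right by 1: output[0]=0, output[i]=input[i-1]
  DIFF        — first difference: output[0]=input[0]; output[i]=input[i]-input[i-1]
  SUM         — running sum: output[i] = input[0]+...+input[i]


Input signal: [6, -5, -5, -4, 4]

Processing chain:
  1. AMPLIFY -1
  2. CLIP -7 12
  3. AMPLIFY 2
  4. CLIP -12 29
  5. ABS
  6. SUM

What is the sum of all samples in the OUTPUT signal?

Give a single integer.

Answer: 154

Derivation:
Input: [6, -5, -5, -4, 4]
Stage 1 (AMPLIFY -1): 6*-1=-6, -5*-1=5, -5*-1=5, -4*-1=4, 4*-1=-4 -> [-6, 5, 5, 4, -4]
Stage 2 (CLIP -7 12): clip(-6,-7,12)=-6, clip(5,-7,12)=5, clip(5,-7,12)=5, clip(4,-7,12)=4, clip(-4,-7,12)=-4 -> [-6, 5, 5, 4, -4]
Stage 3 (AMPLIFY 2): -6*2=-12, 5*2=10, 5*2=10, 4*2=8, -4*2=-8 -> [-12, 10, 10, 8, -8]
Stage 4 (CLIP -12 29): clip(-12,-12,29)=-12, clip(10,-12,29)=10, clip(10,-12,29)=10, clip(8,-12,29)=8, clip(-8,-12,29)=-8 -> [-12, 10, 10, 8, -8]
Stage 5 (ABS): |-12|=12, |10|=10, |10|=10, |8|=8, |-8|=8 -> [12, 10, 10, 8, 8]
Stage 6 (SUM): sum[0..0]=12, sum[0..1]=22, sum[0..2]=32, sum[0..3]=40, sum[0..4]=48 -> [12, 22, 32, 40, 48]
Output sum: 154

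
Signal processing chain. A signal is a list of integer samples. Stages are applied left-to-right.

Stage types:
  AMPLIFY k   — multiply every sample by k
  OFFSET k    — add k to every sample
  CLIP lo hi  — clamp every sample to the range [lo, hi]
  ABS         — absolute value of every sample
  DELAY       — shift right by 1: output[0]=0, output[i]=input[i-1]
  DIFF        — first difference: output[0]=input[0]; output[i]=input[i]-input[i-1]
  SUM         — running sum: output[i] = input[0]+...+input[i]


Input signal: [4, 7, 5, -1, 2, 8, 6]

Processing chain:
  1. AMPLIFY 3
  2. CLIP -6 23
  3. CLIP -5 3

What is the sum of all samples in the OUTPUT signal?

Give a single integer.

Answer: 15

Derivation:
Input: [4, 7, 5, -1, 2, 8, 6]
Stage 1 (AMPLIFY 3): 4*3=12, 7*3=21, 5*3=15, -1*3=-3, 2*3=6, 8*3=24, 6*3=18 -> [12, 21, 15, -3, 6, 24, 18]
Stage 2 (CLIP -6 23): clip(12,-6,23)=12, clip(21,-6,23)=21, clip(15,-6,23)=15, clip(-3,-6,23)=-3, clip(6,-6,23)=6, clip(24,-6,23)=23, clip(18,-6,23)=18 -> [12, 21, 15, -3, 6, 23, 18]
Stage 3 (CLIP -5 3): clip(12,-5,3)=3, clip(21,-5,3)=3, clip(15,-5,3)=3, clip(-3,-5,3)=-3, clip(6,-5,3)=3, clip(23,-5,3)=3, clip(18,-5,3)=3 -> [3, 3, 3, -3, 3, 3, 3]
Output sum: 15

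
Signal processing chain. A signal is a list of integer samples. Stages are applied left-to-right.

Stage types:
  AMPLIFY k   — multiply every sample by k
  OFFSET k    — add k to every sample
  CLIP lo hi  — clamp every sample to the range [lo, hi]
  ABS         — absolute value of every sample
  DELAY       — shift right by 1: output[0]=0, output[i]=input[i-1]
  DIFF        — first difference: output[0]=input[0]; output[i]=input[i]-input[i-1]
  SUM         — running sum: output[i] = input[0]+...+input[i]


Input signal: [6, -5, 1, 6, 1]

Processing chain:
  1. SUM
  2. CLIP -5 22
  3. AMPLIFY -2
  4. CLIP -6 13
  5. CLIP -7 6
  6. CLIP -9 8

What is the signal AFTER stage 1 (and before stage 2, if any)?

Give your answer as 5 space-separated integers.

Answer: 6 1 2 8 9

Derivation:
Input: [6, -5, 1, 6, 1]
Stage 1 (SUM): sum[0..0]=6, sum[0..1]=1, sum[0..2]=2, sum[0..3]=8, sum[0..4]=9 -> [6, 1, 2, 8, 9]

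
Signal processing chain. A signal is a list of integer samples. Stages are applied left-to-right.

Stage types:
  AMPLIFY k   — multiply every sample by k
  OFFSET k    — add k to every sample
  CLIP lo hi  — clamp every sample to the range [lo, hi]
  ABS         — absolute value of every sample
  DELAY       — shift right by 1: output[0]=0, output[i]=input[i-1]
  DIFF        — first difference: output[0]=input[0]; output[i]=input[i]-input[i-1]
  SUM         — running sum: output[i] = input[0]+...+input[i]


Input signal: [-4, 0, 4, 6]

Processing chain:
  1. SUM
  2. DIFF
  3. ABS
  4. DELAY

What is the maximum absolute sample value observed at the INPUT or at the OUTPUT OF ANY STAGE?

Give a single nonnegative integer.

Input: [-4, 0, 4, 6] (max |s|=6)
Stage 1 (SUM): sum[0..0]=-4, sum[0..1]=-4, sum[0..2]=0, sum[0..3]=6 -> [-4, -4, 0, 6] (max |s|=6)
Stage 2 (DIFF): s[0]=-4, -4--4=0, 0--4=4, 6-0=6 -> [-4, 0, 4, 6] (max |s|=6)
Stage 3 (ABS): |-4|=4, |0|=0, |4|=4, |6|=6 -> [4, 0, 4, 6] (max |s|=6)
Stage 4 (DELAY): [0, 4, 0, 4] = [0, 4, 0, 4] -> [0, 4, 0, 4] (max |s|=4)
Overall max amplitude: 6

Answer: 6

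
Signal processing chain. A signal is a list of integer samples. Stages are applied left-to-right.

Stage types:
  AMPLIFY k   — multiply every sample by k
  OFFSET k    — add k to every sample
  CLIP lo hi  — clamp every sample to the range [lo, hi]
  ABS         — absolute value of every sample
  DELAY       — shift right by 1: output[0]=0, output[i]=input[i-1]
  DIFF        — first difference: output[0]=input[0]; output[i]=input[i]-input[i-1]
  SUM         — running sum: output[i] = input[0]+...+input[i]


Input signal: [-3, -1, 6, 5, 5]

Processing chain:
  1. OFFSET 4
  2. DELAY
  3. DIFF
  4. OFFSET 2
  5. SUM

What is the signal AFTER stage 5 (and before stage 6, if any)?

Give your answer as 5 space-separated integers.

Input: [-3, -1, 6, 5, 5]
Stage 1 (OFFSET 4): -3+4=1, -1+4=3, 6+4=10, 5+4=9, 5+4=9 -> [1, 3, 10, 9, 9]
Stage 2 (DELAY): [0, 1, 3, 10, 9] = [0, 1, 3, 10, 9] -> [0, 1, 3, 10, 9]
Stage 3 (DIFF): s[0]=0, 1-0=1, 3-1=2, 10-3=7, 9-10=-1 -> [0, 1, 2, 7, -1]
Stage 4 (OFFSET 2): 0+2=2, 1+2=3, 2+2=4, 7+2=9, -1+2=1 -> [2, 3, 4, 9, 1]
Stage 5 (SUM): sum[0..0]=2, sum[0..1]=5, sum[0..2]=9, sum[0..3]=18, sum[0..4]=19 -> [2, 5, 9, 18, 19]

Answer: 2 5 9 18 19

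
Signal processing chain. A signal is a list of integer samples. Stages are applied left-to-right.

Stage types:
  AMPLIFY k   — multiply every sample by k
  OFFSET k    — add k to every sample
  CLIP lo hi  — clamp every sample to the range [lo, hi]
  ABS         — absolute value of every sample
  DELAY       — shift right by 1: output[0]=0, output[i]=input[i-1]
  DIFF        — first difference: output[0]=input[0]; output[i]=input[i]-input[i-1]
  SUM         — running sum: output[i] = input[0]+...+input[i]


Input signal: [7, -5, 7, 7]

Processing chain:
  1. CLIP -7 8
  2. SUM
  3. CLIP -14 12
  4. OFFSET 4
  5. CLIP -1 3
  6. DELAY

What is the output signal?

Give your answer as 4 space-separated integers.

Answer: 0 3 3 3

Derivation:
Input: [7, -5, 7, 7]
Stage 1 (CLIP -7 8): clip(7,-7,8)=7, clip(-5,-7,8)=-5, clip(7,-7,8)=7, clip(7,-7,8)=7 -> [7, -5, 7, 7]
Stage 2 (SUM): sum[0..0]=7, sum[0..1]=2, sum[0..2]=9, sum[0..3]=16 -> [7, 2, 9, 16]
Stage 3 (CLIP -14 12): clip(7,-14,12)=7, clip(2,-14,12)=2, clip(9,-14,12)=9, clip(16,-14,12)=12 -> [7, 2, 9, 12]
Stage 4 (OFFSET 4): 7+4=11, 2+4=6, 9+4=13, 12+4=16 -> [11, 6, 13, 16]
Stage 5 (CLIP -1 3): clip(11,-1,3)=3, clip(6,-1,3)=3, clip(13,-1,3)=3, clip(16,-1,3)=3 -> [3, 3, 3, 3]
Stage 6 (DELAY): [0, 3, 3, 3] = [0, 3, 3, 3] -> [0, 3, 3, 3]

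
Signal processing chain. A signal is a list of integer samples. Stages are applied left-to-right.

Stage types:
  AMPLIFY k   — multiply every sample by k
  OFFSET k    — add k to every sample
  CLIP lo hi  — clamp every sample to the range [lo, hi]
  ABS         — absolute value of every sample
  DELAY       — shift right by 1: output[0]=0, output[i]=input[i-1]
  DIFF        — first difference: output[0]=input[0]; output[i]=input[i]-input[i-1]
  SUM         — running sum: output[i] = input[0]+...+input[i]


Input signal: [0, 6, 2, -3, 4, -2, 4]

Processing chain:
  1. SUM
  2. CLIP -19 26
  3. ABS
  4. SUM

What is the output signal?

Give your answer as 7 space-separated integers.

Input: [0, 6, 2, -3, 4, -2, 4]
Stage 1 (SUM): sum[0..0]=0, sum[0..1]=6, sum[0..2]=8, sum[0..3]=5, sum[0..4]=9, sum[0..5]=7, sum[0..6]=11 -> [0, 6, 8, 5, 9, 7, 11]
Stage 2 (CLIP -19 26): clip(0,-19,26)=0, clip(6,-19,26)=6, clip(8,-19,26)=8, clip(5,-19,26)=5, clip(9,-19,26)=9, clip(7,-19,26)=7, clip(11,-19,26)=11 -> [0, 6, 8, 5, 9, 7, 11]
Stage 3 (ABS): |0|=0, |6|=6, |8|=8, |5|=5, |9|=9, |7|=7, |11|=11 -> [0, 6, 8, 5, 9, 7, 11]
Stage 4 (SUM): sum[0..0]=0, sum[0..1]=6, sum[0..2]=14, sum[0..3]=19, sum[0..4]=28, sum[0..5]=35, sum[0..6]=46 -> [0, 6, 14, 19, 28, 35, 46]

Answer: 0 6 14 19 28 35 46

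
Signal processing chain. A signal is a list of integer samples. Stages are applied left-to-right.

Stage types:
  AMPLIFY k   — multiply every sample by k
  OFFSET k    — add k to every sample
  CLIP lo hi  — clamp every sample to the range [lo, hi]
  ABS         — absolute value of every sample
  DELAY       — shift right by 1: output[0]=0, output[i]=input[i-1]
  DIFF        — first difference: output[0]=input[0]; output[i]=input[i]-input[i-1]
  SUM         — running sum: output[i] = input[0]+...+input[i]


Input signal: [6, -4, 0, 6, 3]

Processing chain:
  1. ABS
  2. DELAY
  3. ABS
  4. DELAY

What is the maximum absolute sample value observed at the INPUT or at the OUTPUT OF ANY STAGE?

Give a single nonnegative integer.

Answer: 6

Derivation:
Input: [6, -4, 0, 6, 3] (max |s|=6)
Stage 1 (ABS): |6|=6, |-4|=4, |0|=0, |6|=6, |3|=3 -> [6, 4, 0, 6, 3] (max |s|=6)
Stage 2 (DELAY): [0, 6, 4, 0, 6] = [0, 6, 4, 0, 6] -> [0, 6, 4, 0, 6] (max |s|=6)
Stage 3 (ABS): |0|=0, |6|=6, |4|=4, |0|=0, |6|=6 -> [0, 6, 4, 0, 6] (max |s|=6)
Stage 4 (DELAY): [0, 0, 6, 4, 0] = [0, 0, 6, 4, 0] -> [0, 0, 6, 4, 0] (max |s|=6)
Overall max amplitude: 6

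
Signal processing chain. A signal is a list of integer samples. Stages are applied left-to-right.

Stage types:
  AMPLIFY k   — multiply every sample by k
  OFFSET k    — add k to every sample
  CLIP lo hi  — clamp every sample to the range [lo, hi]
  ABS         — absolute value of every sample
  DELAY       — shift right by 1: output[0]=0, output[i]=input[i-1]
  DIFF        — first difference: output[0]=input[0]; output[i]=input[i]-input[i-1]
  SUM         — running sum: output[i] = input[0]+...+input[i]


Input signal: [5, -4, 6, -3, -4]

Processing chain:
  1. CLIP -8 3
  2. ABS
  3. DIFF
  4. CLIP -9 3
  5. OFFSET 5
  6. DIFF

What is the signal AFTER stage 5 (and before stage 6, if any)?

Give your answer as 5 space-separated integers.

Input: [5, -4, 6, -3, -4]
Stage 1 (CLIP -8 3): clip(5,-8,3)=3, clip(-4,-8,3)=-4, clip(6,-8,3)=3, clip(-3,-8,3)=-3, clip(-4,-8,3)=-4 -> [3, -4, 3, -3, -4]
Stage 2 (ABS): |3|=3, |-4|=4, |3|=3, |-3|=3, |-4|=4 -> [3, 4, 3, 3, 4]
Stage 3 (DIFF): s[0]=3, 4-3=1, 3-4=-1, 3-3=0, 4-3=1 -> [3, 1, -1, 0, 1]
Stage 4 (CLIP -9 3): clip(3,-9,3)=3, clip(1,-9,3)=1, clip(-1,-9,3)=-1, clip(0,-9,3)=0, clip(1,-9,3)=1 -> [3, 1, -1, 0, 1]
Stage 5 (OFFSET 5): 3+5=8, 1+5=6, -1+5=4, 0+5=5, 1+5=6 -> [8, 6, 4, 5, 6]

Answer: 8 6 4 5 6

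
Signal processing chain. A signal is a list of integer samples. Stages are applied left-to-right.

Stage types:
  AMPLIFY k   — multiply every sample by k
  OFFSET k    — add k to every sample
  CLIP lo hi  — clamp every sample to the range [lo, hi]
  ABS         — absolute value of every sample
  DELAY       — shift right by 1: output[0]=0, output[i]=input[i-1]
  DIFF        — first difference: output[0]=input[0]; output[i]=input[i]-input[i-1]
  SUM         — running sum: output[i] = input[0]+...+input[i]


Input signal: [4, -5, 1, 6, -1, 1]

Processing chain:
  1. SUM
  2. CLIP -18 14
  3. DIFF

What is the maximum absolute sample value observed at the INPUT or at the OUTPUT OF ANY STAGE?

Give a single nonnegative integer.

Input: [4, -5, 1, 6, -1, 1] (max |s|=6)
Stage 1 (SUM): sum[0..0]=4, sum[0..1]=-1, sum[0..2]=0, sum[0..3]=6, sum[0..4]=5, sum[0..5]=6 -> [4, -1, 0, 6, 5, 6] (max |s|=6)
Stage 2 (CLIP -18 14): clip(4,-18,14)=4, clip(-1,-18,14)=-1, clip(0,-18,14)=0, clip(6,-18,14)=6, clip(5,-18,14)=5, clip(6,-18,14)=6 -> [4, -1, 0, 6, 5, 6] (max |s|=6)
Stage 3 (DIFF): s[0]=4, -1-4=-5, 0--1=1, 6-0=6, 5-6=-1, 6-5=1 -> [4, -5, 1, 6, -1, 1] (max |s|=6)
Overall max amplitude: 6

Answer: 6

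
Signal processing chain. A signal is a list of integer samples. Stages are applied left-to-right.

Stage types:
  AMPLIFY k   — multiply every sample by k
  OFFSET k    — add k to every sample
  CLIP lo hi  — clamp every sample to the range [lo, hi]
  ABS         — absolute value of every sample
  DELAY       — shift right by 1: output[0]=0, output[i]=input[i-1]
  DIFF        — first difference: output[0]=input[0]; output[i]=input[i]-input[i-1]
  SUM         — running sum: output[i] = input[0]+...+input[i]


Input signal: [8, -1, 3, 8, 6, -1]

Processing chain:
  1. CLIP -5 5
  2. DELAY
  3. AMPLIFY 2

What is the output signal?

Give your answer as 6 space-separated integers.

Input: [8, -1, 3, 8, 6, -1]
Stage 1 (CLIP -5 5): clip(8,-5,5)=5, clip(-1,-5,5)=-1, clip(3,-5,5)=3, clip(8,-5,5)=5, clip(6,-5,5)=5, clip(-1,-5,5)=-1 -> [5, -1, 3, 5, 5, -1]
Stage 2 (DELAY): [0, 5, -1, 3, 5, 5] = [0, 5, -1, 3, 5, 5] -> [0, 5, -1, 3, 5, 5]
Stage 3 (AMPLIFY 2): 0*2=0, 5*2=10, -1*2=-2, 3*2=6, 5*2=10, 5*2=10 -> [0, 10, -2, 6, 10, 10]

Answer: 0 10 -2 6 10 10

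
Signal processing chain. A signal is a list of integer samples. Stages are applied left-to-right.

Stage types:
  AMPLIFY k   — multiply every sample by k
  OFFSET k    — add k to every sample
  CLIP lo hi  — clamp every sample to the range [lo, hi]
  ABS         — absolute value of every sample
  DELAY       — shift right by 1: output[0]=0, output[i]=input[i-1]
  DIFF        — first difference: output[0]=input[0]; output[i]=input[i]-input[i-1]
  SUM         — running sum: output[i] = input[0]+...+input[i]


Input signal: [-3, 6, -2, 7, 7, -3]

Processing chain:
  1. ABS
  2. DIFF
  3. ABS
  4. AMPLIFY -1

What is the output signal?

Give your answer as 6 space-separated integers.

Input: [-3, 6, -2, 7, 7, -3]
Stage 1 (ABS): |-3|=3, |6|=6, |-2|=2, |7|=7, |7|=7, |-3|=3 -> [3, 6, 2, 7, 7, 3]
Stage 2 (DIFF): s[0]=3, 6-3=3, 2-6=-4, 7-2=5, 7-7=0, 3-7=-4 -> [3, 3, -4, 5, 0, -4]
Stage 3 (ABS): |3|=3, |3|=3, |-4|=4, |5|=5, |0|=0, |-4|=4 -> [3, 3, 4, 5, 0, 4]
Stage 4 (AMPLIFY -1): 3*-1=-3, 3*-1=-3, 4*-1=-4, 5*-1=-5, 0*-1=0, 4*-1=-4 -> [-3, -3, -4, -5, 0, -4]

Answer: -3 -3 -4 -5 0 -4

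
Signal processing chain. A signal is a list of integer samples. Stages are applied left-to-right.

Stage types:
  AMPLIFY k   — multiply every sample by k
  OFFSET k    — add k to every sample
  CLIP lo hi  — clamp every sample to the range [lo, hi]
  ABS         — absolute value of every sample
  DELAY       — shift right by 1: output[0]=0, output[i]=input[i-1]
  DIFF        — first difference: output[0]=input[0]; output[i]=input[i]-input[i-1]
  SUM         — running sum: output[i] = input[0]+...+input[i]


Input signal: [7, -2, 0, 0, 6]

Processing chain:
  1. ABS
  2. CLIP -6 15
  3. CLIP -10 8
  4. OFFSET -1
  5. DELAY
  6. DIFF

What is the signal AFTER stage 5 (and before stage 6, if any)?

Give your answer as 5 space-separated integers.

Answer: 0 6 1 -1 -1

Derivation:
Input: [7, -2, 0, 0, 6]
Stage 1 (ABS): |7|=7, |-2|=2, |0|=0, |0|=0, |6|=6 -> [7, 2, 0, 0, 6]
Stage 2 (CLIP -6 15): clip(7,-6,15)=7, clip(2,-6,15)=2, clip(0,-6,15)=0, clip(0,-6,15)=0, clip(6,-6,15)=6 -> [7, 2, 0, 0, 6]
Stage 3 (CLIP -10 8): clip(7,-10,8)=7, clip(2,-10,8)=2, clip(0,-10,8)=0, clip(0,-10,8)=0, clip(6,-10,8)=6 -> [7, 2, 0, 0, 6]
Stage 4 (OFFSET -1): 7+-1=6, 2+-1=1, 0+-1=-1, 0+-1=-1, 6+-1=5 -> [6, 1, -1, -1, 5]
Stage 5 (DELAY): [0, 6, 1, -1, -1] = [0, 6, 1, -1, -1] -> [0, 6, 1, -1, -1]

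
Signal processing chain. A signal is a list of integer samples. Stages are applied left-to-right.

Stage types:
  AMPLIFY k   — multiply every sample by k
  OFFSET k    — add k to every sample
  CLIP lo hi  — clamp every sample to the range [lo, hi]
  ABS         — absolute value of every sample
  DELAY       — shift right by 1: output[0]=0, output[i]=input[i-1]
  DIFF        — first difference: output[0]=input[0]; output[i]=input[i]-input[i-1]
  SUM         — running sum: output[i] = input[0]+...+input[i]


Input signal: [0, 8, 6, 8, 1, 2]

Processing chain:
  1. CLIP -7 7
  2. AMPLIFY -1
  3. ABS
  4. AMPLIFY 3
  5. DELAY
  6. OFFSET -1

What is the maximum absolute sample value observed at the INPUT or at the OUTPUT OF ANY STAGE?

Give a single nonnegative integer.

Answer: 21

Derivation:
Input: [0, 8, 6, 8, 1, 2] (max |s|=8)
Stage 1 (CLIP -7 7): clip(0,-7,7)=0, clip(8,-7,7)=7, clip(6,-7,7)=6, clip(8,-7,7)=7, clip(1,-7,7)=1, clip(2,-7,7)=2 -> [0, 7, 6, 7, 1, 2] (max |s|=7)
Stage 2 (AMPLIFY -1): 0*-1=0, 7*-1=-7, 6*-1=-6, 7*-1=-7, 1*-1=-1, 2*-1=-2 -> [0, -7, -6, -7, -1, -2] (max |s|=7)
Stage 3 (ABS): |0|=0, |-7|=7, |-6|=6, |-7|=7, |-1|=1, |-2|=2 -> [0, 7, 6, 7, 1, 2] (max |s|=7)
Stage 4 (AMPLIFY 3): 0*3=0, 7*3=21, 6*3=18, 7*3=21, 1*3=3, 2*3=6 -> [0, 21, 18, 21, 3, 6] (max |s|=21)
Stage 5 (DELAY): [0, 0, 21, 18, 21, 3] = [0, 0, 21, 18, 21, 3] -> [0, 0, 21, 18, 21, 3] (max |s|=21)
Stage 6 (OFFSET -1): 0+-1=-1, 0+-1=-1, 21+-1=20, 18+-1=17, 21+-1=20, 3+-1=2 -> [-1, -1, 20, 17, 20, 2] (max |s|=20)
Overall max amplitude: 21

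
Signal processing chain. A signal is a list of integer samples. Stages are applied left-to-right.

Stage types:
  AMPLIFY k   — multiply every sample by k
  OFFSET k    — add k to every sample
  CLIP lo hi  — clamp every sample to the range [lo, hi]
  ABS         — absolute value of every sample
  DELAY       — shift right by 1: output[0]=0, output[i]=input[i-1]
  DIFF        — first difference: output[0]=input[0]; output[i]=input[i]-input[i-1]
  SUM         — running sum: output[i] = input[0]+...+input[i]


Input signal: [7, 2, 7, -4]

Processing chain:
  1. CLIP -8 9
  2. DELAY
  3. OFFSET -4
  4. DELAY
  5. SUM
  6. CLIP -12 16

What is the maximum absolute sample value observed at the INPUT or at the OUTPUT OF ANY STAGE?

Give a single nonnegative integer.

Answer: 7

Derivation:
Input: [7, 2, 7, -4] (max |s|=7)
Stage 1 (CLIP -8 9): clip(7,-8,9)=7, clip(2,-8,9)=2, clip(7,-8,9)=7, clip(-4,-8,9)=-4 -> [7, 2, 7, -4] (max |s|=7)
Stage 2 (DELAY): [0, 7, 2, 7] = [0, 7, 2, 7] -> [0, 7, 2, 7] (max |s|=7)
Stage 3 (OFFSET -4): 0+-4=-4, 7+-4=3, 2+-4=-2, 7+-4=3 -> [-4, 3, -2, 3] (max |s|=4)
Stage 4 (DELAY): [0, -4, 3, -2] = [0, -4, 3, -2] -> [0, -4, 3, -2] (max |s|=4)
Stage 5 (SUM): sum[0..0]=0, sum[0..1]=-4, sum[0..2]=-1, sum[0..3]=-3 -> [0, -4, -1, -3] (max |s|=4)
Stage 6 (CLIP -12 16): clip(0,-12,16)=0, clip(-4,-12,16)=-4, clip(-1,-12,16)=-1, clip(-3,-12,16)=-3 -> [0, -4, -1, -3] (max |s|=4)
Overall max amplitude: 7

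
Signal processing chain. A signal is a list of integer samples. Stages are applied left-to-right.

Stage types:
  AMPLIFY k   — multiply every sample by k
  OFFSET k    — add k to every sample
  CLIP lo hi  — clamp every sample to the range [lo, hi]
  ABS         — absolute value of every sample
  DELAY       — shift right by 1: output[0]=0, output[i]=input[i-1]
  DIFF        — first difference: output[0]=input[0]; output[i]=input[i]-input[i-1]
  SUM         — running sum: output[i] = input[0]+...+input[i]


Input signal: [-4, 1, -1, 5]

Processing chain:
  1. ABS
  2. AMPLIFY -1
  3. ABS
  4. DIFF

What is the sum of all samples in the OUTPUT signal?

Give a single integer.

Answer: 5

Derivation:
Input: [-4, 1, -1, 5]
Stage 1 (ABS): |-4|=4, |1|=1, |-1|=1, |5|=5 -> [4, 1, 1, 5]
Stage 2 (AMPLIFY -1): 4*-1=-4, 1*-1=-1, 1*-1=-1, 5*-1=-5 -> [-4, -1, -1, -5]
Stage 3 (ABS): |-4|=4, |-1|=1, |-1|=1, |-5|=5 -> [4, 1, 1, 5]
Stage 4 (DIFF): s[0]=4, 1-4=-3, 1-1=0, 5-1=4 -> [4, -3, 0, 4]
Output sum: 5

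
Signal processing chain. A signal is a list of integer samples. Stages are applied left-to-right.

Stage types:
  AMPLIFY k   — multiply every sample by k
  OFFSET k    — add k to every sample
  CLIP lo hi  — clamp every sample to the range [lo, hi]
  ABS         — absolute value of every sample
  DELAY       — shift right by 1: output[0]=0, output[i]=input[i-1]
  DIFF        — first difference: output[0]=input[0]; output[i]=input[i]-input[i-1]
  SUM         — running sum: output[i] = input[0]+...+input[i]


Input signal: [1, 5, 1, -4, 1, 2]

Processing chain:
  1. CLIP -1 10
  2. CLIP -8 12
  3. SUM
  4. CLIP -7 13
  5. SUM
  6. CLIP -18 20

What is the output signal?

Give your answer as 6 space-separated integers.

Answer: 1 7 14 20 20 20

Derivation:
Input: [1, 5, 1, -4, 1, 2]
Stage 1 (CLIP -1 10): clip(1,-1,10)=1, clip(5,-1,10)=5, clip(1,-1,10)=1, clip(-4,-1,10)=-1, clip(1,-1,10)=1, clip(2,-1,10)=2 -> [1, 5, 1, -1, 1, 2]
Stage 2 (CLIP -8 12): clip(1,-8,12)=1, clip(5,-8,12)=5, clip(1,-8,12)=1, clip(-1,-8,12)=-1, clip(1,-8,12)=1, clip(2,-8,12)=2 -> [1, 5, 1, -1, 1, 2]
Stage 3 (SUM): sum[0..0]=1, sum[0..1]=6, sum[0..2]=7, sum[0..3]=6, sum[0..4]=7, sum[0..5]=9 -> [1, 6, 7, 6, 7, 9]
Stage 4 (CLIP -7 13): clip(1,-7,13)=1, clip(6,-7,13)=6, clip(7,-7,13)=7, clip(6,-7,13)=6, clip(7,-7,13)=7, clip(9,-7,13)=9 -> [1, 6, 7, 6, 7, 9]
Stage 5 (SUM): sum[0..0]=1, sum[0..1]=7, sum[0..2]=14, sum[0..3]=20, sum[0..4]=27, sum[0..5]=36 -> [1, 7, 14, 20, 27, 36]
Stage 6 (CLIP -18 20): clip(1,-18,20)=1, clip(7,-18,20)=7, clip(14,-18,20)=14, clip(20,-18,20)=20, clip(27,-18,20)=20, clip(36,-18,20)=20 -> [1, 7, 14, 20, 20, 20]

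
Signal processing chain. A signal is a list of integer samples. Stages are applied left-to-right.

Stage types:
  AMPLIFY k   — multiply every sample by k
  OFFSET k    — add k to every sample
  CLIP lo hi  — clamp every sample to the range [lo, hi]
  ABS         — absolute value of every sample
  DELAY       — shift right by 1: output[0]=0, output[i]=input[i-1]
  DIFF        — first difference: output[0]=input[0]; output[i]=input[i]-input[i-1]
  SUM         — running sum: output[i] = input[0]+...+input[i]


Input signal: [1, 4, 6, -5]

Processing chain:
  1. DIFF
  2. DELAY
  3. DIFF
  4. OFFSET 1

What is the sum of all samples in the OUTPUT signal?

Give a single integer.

Input: [1, 4, 6, -5]
Stage 1 (DIFF): s[0]=1, 4-1=3, 6-4=2, -5-6=-11 -> [1, 3, 2, -11]
Stage 2 (DELAY): [0, 1, 3, 2] = [0, 1, 3, 2] -> [0, 1, 3, 2]
Stage 3 (DIFF): s[0]=0, 1-0=1, 3-1=2, 2-3=-1 -> [0, 1, 2, -1]
Stage 4 (OFFSET 1): 0+1=1, 1+1=2, 2+1=3, -1+1=0 -> [1, 2, 3, 0]
Output sum: 6

Answer: 6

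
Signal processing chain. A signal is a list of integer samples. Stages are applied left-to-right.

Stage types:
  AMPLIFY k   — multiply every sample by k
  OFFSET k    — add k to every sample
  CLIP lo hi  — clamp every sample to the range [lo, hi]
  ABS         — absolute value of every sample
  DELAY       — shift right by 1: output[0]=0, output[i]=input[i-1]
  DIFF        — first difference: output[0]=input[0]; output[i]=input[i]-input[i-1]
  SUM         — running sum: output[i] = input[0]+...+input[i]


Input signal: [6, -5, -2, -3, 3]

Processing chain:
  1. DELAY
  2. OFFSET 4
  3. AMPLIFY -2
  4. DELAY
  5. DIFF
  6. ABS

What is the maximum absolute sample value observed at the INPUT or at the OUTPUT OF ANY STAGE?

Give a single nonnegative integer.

Answer: 22

Derivation:
Input: [6, -5, -2, -3, 3] (max |s|=6)
Stage 1 (DELAY): [0, 6, -5, -2, -3] = [0, 6, -5, -2, -3] -> [0, 6, -5, -2, -3] (max |s|=6)
Stage 2 (OFFSET 4): 0+4=4, 6+4=10, -5+4=-1, -2+4=2, -3+4=1 -> [4, 10, -1, 2, 1] (max |s|=10)
Stage 3 (AMPLIFY -2): 4*-2=-8, 10*-2=-20, -1*-2=2, 2*-2=-4, 1*-2=-2 -> [-8, -20, 2, -4, -2] (max |s|=20)
Stage 4 (DELAY): [0, -8, -20, 2, -4] = [0, -8, -20, 2, -4] -> [0, -8, -20, 2, -4] (max |s|=20)
Stage 5 (DIFF): s[0]=0, -8-0=-8, -20--8=-12, 2--20=22, -4-2=-6 -> [0, -8, -12, 22, -6] (max |s|=22)
Stage 6 (ABS): |0|=0, |-8|=8, |-12|=12, |22|=22, |-6|=6 -> [0, 8, 12, 22, 6] (max |s|=22)
Overall max amplitude: 22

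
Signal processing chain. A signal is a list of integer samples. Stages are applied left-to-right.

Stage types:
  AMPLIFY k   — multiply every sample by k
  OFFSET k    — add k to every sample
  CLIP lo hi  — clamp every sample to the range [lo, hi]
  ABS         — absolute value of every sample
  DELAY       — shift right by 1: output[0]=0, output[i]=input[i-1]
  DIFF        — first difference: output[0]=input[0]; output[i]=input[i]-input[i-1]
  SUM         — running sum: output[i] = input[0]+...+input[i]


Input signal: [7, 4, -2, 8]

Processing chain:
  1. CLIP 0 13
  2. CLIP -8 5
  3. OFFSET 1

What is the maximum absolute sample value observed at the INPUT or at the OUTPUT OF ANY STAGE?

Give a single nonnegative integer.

Input: [7, 4, -2, 8] (max |s|=8)
Stage 1 (CLIP 0 13): clip(7,0,13)=7, clip(4,0,13)=4, clip(-2,0,13)=0, clip(8,0,13)=8 -> [7, 4, 0, 8] (max |s|=8)
Stage 2 (CLIP -8 5): clip(7,-8,5)=5, clip(4,-8,5)=4, clip(0,-8,5)=0, clip(8,-8,5)=5 -> [5, 4, 0, 5] (max |s|=5)
Stage 3 (OFFSET 1): 5+1=6, 4+1=5, 0+1=1, 5+1=6 -> [6, 5, 1, 6] (max |s|=6)
Overall max amplitude: 8

Answer: 8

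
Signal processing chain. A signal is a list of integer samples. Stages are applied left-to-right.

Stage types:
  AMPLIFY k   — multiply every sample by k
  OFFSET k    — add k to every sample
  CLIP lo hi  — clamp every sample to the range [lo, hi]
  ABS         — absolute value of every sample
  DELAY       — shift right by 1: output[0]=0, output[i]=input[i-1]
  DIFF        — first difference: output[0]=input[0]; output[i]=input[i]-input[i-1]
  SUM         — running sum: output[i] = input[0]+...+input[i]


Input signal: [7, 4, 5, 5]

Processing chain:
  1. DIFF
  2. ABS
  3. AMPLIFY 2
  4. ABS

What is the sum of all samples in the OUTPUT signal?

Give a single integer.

Input: [7, 4, 5, 5]
Stage 1 (DIFF): s[0]=7, 4-7=-3, 5-4=1, 5-5=0 -> [7, -3, 1, 0]
Stage 2 (ABS): |7|=7, |-3|=3, |1|=1, |0|=0 -> [7, 3, 1, 0]
Stage 3 (AMPLIFY 2): 7*2=14, 3*2=6, 1*2=2, 0*2=0 -> [14, 6, 2, 0]
Stage 4 (ABS): |14|=14, |6|=6, |2|=2, |0|=0 -> [14, 6, 2, 0]
Output sum: 22

Answer: 22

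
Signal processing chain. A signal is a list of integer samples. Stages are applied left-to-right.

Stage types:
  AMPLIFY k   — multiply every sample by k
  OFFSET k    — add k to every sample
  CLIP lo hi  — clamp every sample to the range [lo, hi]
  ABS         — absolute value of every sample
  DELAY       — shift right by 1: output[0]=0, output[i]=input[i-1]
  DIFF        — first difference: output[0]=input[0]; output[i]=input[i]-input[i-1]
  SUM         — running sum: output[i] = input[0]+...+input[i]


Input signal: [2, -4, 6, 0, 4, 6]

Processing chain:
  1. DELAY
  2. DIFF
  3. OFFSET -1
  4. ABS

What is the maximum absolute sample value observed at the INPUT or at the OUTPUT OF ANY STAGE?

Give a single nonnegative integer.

Answer: 10

Derivation:
Input: [2, -4, 6, 0, 4, 6] (max |s|=6)
Stage 1 (DELAY): [0, 2, -4, 6, 0, 4] = [0, 2, -4, 6, 0, 4] -> [0, 2, -4, 6, 0, 4] (max |s|=6)
Stage 2 (DIFF): s[0]=0, 2-0=2, -4-2=-6, 6--4=10, 0-6=-6, 4-0=4 -> [0, 2, -6, 10, -6, 4] (max |s|=10)
Stage 3 (OFFSET -1): 0+-1=-1, 2+-1=1, -6+-1=-7, 10+-1=9, -6+-1=-7, 4+-1=3 -> [-1, 1, -7, 9, -7, 3] (max |s|=9)
Stage 4 (ABS): |-1|=1, |1|=1, |-7|=7, |9|=9, |-7|=7, |3|=3 -> [1, 1, 7, 9, 7, 3] (max |s|=9)
Overall max amplitude: 10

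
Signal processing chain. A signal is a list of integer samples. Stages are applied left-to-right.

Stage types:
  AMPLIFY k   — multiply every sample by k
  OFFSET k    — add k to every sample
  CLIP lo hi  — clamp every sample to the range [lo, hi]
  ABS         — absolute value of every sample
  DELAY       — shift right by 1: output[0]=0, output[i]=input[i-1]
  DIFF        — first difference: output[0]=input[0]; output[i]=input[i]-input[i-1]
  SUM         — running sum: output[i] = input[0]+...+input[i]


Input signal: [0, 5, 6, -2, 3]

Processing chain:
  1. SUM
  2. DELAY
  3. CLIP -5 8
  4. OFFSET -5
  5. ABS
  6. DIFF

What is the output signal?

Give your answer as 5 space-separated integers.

Input: [0, 5, 6, -2, 3]
Stage 1 (SUM): sum[0..0]=0, sum[0..1]=5, sum[0..2]=11, sum[0..3]=9, sum[0..4]=12 -> [0, 5, 11, 9, 12]
Stage 2 (DELAY): [0, 0, 5, 11, 9] = [0, 0, 5, 11, 9] -> [0, 0, 5, 11, 9]
Stage 3 (CLIP -5 8): clip(0,-5,8)=0, clip(0,-5,8)=0, clip(5,-5,8)=5, clip(11,-5,8)=8, clip(9,-5,8)=8 -> [0, 0, 5, 8, 8]
Stage 4 (OFFSET -5): 0+-5=-5, 0+-5=-5, 5+-5=0, 8+-5=3, 8+-5=3 -> [-5, -5, 0, 3, 3]
Stage 5 (ABS): |-5|=5, |-5|=5, |0|=0, |3|=3, |3|=3 -> [5, 5, 0, 3, 3]
Stage 6 (DIFF): s[0]=5, 5-5=0, 0-5=-5, 3-0=3, 3-3=0 -> [5, 0, -5, 3, 0]

Answer: 5 0 -5 3 0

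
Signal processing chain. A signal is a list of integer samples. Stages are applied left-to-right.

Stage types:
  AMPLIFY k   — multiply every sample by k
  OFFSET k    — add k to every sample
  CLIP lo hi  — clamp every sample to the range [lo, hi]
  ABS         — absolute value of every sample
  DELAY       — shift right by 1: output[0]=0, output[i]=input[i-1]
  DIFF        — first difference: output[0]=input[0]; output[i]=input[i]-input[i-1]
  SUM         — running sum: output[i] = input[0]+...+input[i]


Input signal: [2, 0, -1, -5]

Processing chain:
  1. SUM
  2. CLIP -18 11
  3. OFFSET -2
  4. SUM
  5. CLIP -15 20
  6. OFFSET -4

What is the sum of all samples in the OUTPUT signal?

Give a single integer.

Input: [2, 0, -1, -5]
Stage 1 (SUM): sum[0..0]=2, sum[0..1]=2, sum[0..2]=1, sum[0..3]=-4 -> [2, 2, 1, -4]
Stage 2 (CLIP -18 11): clip(2,-18,11)=2, clip(2,-18,11)=2, clip(1,-18,11)=1, clip(-4,-18,11)=-4 -> [2, 2, 1, -4]
Stage 3 (OFFSET -2): 2+-2=0, 2+-2=0, 1+-2=-1, -4+-2=-6 -> [0, 0, -1, -6]
Stage 4 (SUM): sum[0..0]=0, sum[0..1]=0, sum[0..2]=-1, sum[0..3]=-7 -> [0, 0, -1, -7]
Stage 5 (CLIP -15 20): clip(0,-15,20)=0, clip(0,-15,20)=0, clip(-1,-15,20)=-1, clip(-7,-15,20)=-7 -> [0, 0, -1, -7]
Stage 6 (OFFSET -4): 0+-4=-4, 0+-4=-4, -1+-4=-5, -7+-4=-11 -> [-4, -4, -5, -11]
Output sum: -24

Answer: -24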